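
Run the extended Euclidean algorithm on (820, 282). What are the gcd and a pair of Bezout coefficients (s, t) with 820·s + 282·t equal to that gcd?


Euclidean algorithm on (820, 282) — divide until remainder is 0:
  820 = 2 · 282 + 256
  282 = 1 · 256 + 26
  256 = 9 · 26 + 22
  26 = 1 · 22 + 4
  22 = 5 · 4 + 2
  4 = 2 · 2 + 0
gcd(820, 282) = 2.
Track Bezout coefficients alongside the remainders: start with r₀ = 820 = a·1 + b·0 (s = 1, t = 0) and r₁ = 282 = a·0 + b·1 (s = 0, t = 1); each new remainder r_{k+1} = r_{k-1} − q_k·r_k inherits s_{k+1} = s_{k-1} − q_k·s_k, t_{k+1} = t_{k-1} − q_k·t_k, so r_k = a·s_k + b·t_k at every step:
  q = 2: r = 256, s = 1 − 2·0 = 1, t = 0 − 2·1 = -2  (check: 820·1 + 282·(-2) = 256)
  q = 1: r = 26, s = 0 − 1·1 = -1, t = 1 − 1·(-2) = 3  (check: 820·(-1) + 282·3 = 26)
  q = 9: r = 22, s = 1 − 9·(-1) = 10, t = -2 − 9·3 = -29  (check: 820·10 + 282·(-29) = 22)
  q = 1: r = 4, s = -1 − 1·10 = -11, t = 3 − 1·(-29) = 32  (check: 820·(-11) + 282·32 = 4)
  q = 5: r = 2, s = 10 − 5·(-11) = 65, t = -29 − 5·32 = -189  (check: 820·65 + 282·(-189) = 2)
The row with r = 2 (the gcd) gives the Bezout coefficients s = 65, t = -189.
Result: 820 · (65) + 282 · (-189) = 2.

gcd(820, 282) = 2; s = 65, t = -189 (check: 820·65 + 282·(-189) = 2).


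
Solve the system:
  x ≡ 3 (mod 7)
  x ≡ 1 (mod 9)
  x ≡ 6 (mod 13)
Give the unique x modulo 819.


Moduli 7, 9, 13 are pairwise coprime; by CRT there is a unique solution modulo M = 7 · 9 · 13 = 819.
Solve pairwise, accumulating the modulus:
  Start with x ≡ 3 (mod 7).
  Combine with x ≡ 1 (mod 9): since gcd(7, 9) = 1, we get a unique residue mod 63.
    Write x = 3 + 7·t and substitute into x ≡ 1 (mod 9): 7·t ≡ 1 − 3 = -2 (mod 9).
    Reduce coefficients mod 9: 7·t ≡ 7 (mod 9).
    The inverse of 7 mod 9 is 4 (since 7·4 = 28 = 3·9 + 1), so t ≡ 4·7 = 28 ≡ 1 (mod 9).
    Then x = 3 + 7·1 = 10, valid modulo lcm(7, 9) = 63: x ≡ 10 (mod 63).
  Combine with x ≡ 6 (mod 13): since gcd(63, 13) = 1, we get a unique residue mod 819.
    Write x = 10 + 63·t and substitute into x ≡ 6 (mod 13): 63·t ≡ 6 − 10 = -4 (mod 13).
    Reduce coefficients mod 13: 11·t ≡ 9 (mod 13).
    The inverse of 11 mod 13 is 6 (since 11·6 = 66 = 5·13 + 1), so t ≡ 6·9 = 54 ≡ 2 (mod 13).
    Then x = 10 + 63·2 = 136, valid modulo lcm(63, 13) = 819: x ≡ 136 (mod 819).
Verify: 136 mod 7 = 3 ✓, 136 mod 9 = 1 ✓, 136 mod 13 = 6 ✓.

x ≡ 136 (mod 819).


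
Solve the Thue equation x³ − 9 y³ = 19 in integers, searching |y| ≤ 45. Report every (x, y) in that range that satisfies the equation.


The equation is x³ - 9y³ = 19. For fixed y, x³ = 9·y³ + 19, so a solution requires the RHS to be a perfect cube.
Strategy: iterate y from -45 to 45, compute RHS = 9·y³ + 19, and check whether it is a (positive or negative) perfect cube.
Check small values of y:
  y = 0: RHS = 19 is not a perfect cube.
  y = 1: RHS = 28 is not a perfect cube.
  y = -1: RHS = 10 is not a perfect cube.
  y = 2: RHS = 91 is not a perfect cube.
  y = -2: RHS = -53 is not a perfect cube.
  y = 3: RHS = 262 is not a perfect cube.
  y = -3: RHS = -224 is not a perfect cube.
Continuing the search up to |y| = 45 finds no solutions either.
No (x, y) in the scanned range satisfies the equation.

No integer solutions with |y| ≤ 45.


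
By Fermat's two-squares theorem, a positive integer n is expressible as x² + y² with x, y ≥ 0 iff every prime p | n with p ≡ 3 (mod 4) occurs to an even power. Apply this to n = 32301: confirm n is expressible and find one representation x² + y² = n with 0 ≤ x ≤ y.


Step 1: Factor n = 32301 = 3^2 · 37 · 97.
Step 2: Check the mod-4 condition on each prime factor: 3 ≡ 3 (mod 4), exponent 2 (must be even); 37 ≡ 1 (mod 4), exponent 1; 97 ≡ 1 (mod 4), exponent 1.
All primes ≡ 3 (mod 4) appear to even exponent (or don't appear), so by the two-squares theorem n IS expressible as a sum of two squares.
Step 3: Build a representation. Group n = k² · m with k = 3 and m = 37 · 97 = 3589 (a product of primes ≡ 1 (mod 4)); a representation of m scales to one of n via (k·x)² + (k·y)² = k²(x² + y²). Each prime p ≡ 1 (mod 4) is itself a sum of two squares; find a² by testing p − a² for a perfect square:
  37: 37 − 1² = 36 = 6² ⇒ 37 = 1² + 6².
  97: 97 − 1² = 96, 97 − 2² = 93, 97 − 3² = 88, 97 − 4² = 81 = 9² ⇒ 97 = 4² + 9².
  Combine using the Brahmagupta–Fibonacci identity (a² + b²)(c² + d²) = (ac − bd)² + (ad + bc)² = (ac + bd)² + (ad − bc)²:
  37 · 97 = 3589: from (1² + 6²)(4² + 9²), take (1·4 − 6·9, 1·9 + 6·4) = (4 − 54, 9 + 24) = (-50, 33); dropping signs (only squares matter) gives (50, 33); check 50² + 33² = 2500 + 1089 = 3589 ✓.
  Scale by k = 3: (3·50, 3·33) = (150, 99).
Step 4: Order so x ≤ y and verify: 99² + 150² = 9801 + 22500 = 32301 = n. ✓

n = 32301 = 99² + 150² (one valid representation with x ≤ y).


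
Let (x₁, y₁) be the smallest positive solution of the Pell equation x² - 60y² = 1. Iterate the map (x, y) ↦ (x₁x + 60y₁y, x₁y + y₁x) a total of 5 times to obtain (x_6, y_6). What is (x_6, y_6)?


Step 1: Find the fundamental solution (x₁, y₁) of x² - 60y² = 1.
  Expand √60 as a continued fraction. a₀ = ⌊√60⌋ = 7; iterate m_{k+1} = d_k·a_k − m_k, d_{k+1} = (60 − m_{k+1}²)/d_k, a_{k+1} = ⌊(a₀ + m_{k+1})/d_{k+1}⌋ (starting m₀ = 0, d₀ = 1), with convergents p_k = a_k·p_{k-1} + p_{k-2}, q_k = a_k·q_{k-1} + q_{k-2} (p₋₁ = 1, q₋₁ = 0):
  k = 0: a₀ = 7; p₀/q₀ = 7/1; p₀² − 60·q₀² = 49 − 60 = -11.
  k = 1: m = 7, d = 11, a = ⌊(7 + 7)/11⌋ = 1; p/q = (1·7 + 1)/(1·1 + 0) = 8/1; p² − 60·q² = 64 − 60 = 4.
  k = 2: m = 4, d = 4, a = ⌊(7 + 4)/4⌋ = 2; p/q = (2·8 + 7)/(2·1 + 1) = 23/3; p² − 60·q² = 529 − 540 = -11.
  k = 3: m = 4, d = 11, a = ⌊(7 + 4)/11⌋ = 1; p/q = (1·23 + 8)/(1·3 + 1) = 31/4; p² − 60·q² = 961 − 960 = 1.
  The first convergent with p² − 60·q² = 1 gives the fundamental solution (x₁, y₁) = (31, 4).
Step 2: Apply the recurrence (x_{n+1}, y_{n+1}) = (x₁x_n + 60y₁y_n, x₁y_n + y₁x_n) repeatedly.
  From (x_1, y_1) = (31, 4): x_2 = 31·31 + 60·4·4 = 1921; y_2 = 31·4 + 4·31 = 248.
  From (x_2, y_2) = (1921, 248): x_3 = 31·1921 + 60·4·248 = 119071; y_3 = 31·248 + 4·1921 = 15372.
  From (x_3, y_3) = (119071, 15372): x_4 = 31·119071 + 60·4·15372 = 7380481; y_4 = 31·15372 + 4·119071 = 952816.
  From (x_4, y_4) = (7380481, 952816): x_5 = 31·7380481 + 60·4·952816 = 457470751; y_5 = 31·952816 + 4·7380481 = 59059220.
  From (x_5, y_5) = (457470751, 59059220): x_6 = 31·457470751 + 60·4·59059220 = 28355806081; y_6 = 31·59059220 + 4·457470751 = 3660718824.
Step 3: Verify x_6² - 60·y_6² = 804051738503276578561 - 804051738503276578560 = 1 (should be 1). ✓

(x_1, y_1) = (31, 4); (x_6, y_6) = (28355806081, 3660718824).


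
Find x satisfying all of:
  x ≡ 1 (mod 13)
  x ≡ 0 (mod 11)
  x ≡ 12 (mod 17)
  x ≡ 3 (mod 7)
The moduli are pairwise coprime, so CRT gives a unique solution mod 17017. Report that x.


Product of moduli M = 13 · 11 · 17 · 7 = 17017.
Merge one congruence at a time:
  Start: x ≡ 1 (mod 13).
  Combine with x ≡ 0 (mod 11); new modulus lcm = 143.
    Write x = 1 + 13·t and substitute into x ≡ 0 (mod 11): 13·t ≡ 0 − 1 = -1 (mod 11).
    Reduce coefficients mod 11: 2·t ≡ 10 (mod 11).
    The inverse of 2 mod 11 is 6 (since 2·6 = 12 = 1·11 + 1), so t ≡ 6·10 = 60 ≡ 5 (mod 11).
    Then x = 1 + 13·5 = 66, valid modulo lcm(13, 11) = 143: x ≡ 66 (mod 143).
  Combine with x ≡ 12 (mod 17); new modulus lcm = 2431.
    Write x = 66 + 143·t and substitute into x ≡ 12 (mod 17): 143·t ≡ 12 − 66 = -54 (mod 17).
    Reduce coefficients mod 17: 7·t ≡ 14 (mod 17).
    The inverse of 7 mod 17 is 5 (since 7·5 = 35 = 2·17 + 1), so t ≡ 5·14 = 70 ≡ 2 (mod 17).
    Then x = 66 + 143·2 = 352, valid modulo lcm(143, 17) = 2431: x ≡ 352 (mod 2431).
  Combine with x ≡ 3 (mod 7); new modulus lcm = 17017.
    Write x = 352 + 2431·t and substitute into x ≡ 3 (mod 7): 2431·t ≡ 3 − 352 = -349 (mod 7).
    Reduce coefficients mod 7: 2·t ≡ 1 (mod 7).
    The inverse of 2 mod 7 is 4 (since 2·4 = 8 = 1·7 + 1), so t ≡ 4·1 = 4 ≡ 4 (mod 7).
    Then x = 352 + 2431·4 = 10076, valid modulo lcm(2431, 7) = 17017: x ≡ 10076 (mod 17017).
Verify against each original: 10076 mod 13 = 1, 10076 mod 11 = 0, 10076 mod 17 = 12, 10076 mod 7 = 3.

x ≡ 10076 (mod 17017).


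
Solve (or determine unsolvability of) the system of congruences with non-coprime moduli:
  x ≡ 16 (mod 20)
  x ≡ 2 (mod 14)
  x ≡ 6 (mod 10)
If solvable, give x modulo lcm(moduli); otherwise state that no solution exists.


Moduli 20, 14, 10 are not pairwise coprime, so CRT works modulo lcm(m_i) when all pairwise compatibility conditions hold.
Pairwise compatibility: gcd(m_i, m_j) must divide a_i - a_j for every pair.
Merge one congruence at a time:
  Start: x ≡ 16 (mod 20).
  Combine with x ≡ 2 (mod 14): gcd(20, 14) = 2; 2 - 16 = -14, which IS divisible by 2, so compatible.
    Write x = 16 + 20·t and substitute into x ≡ 2 (mod 14): 20·t ≡ 2 − 16 = -14 (mod 14).
    Divide the congruence (and modulus) by g = 2: 10·t ≡ -7 (mod 7).
    Reduce coefficients mod 7: 3·t ≡ 0 (mod 7).
    The inverse of 3 mod 7 is 5 (since 3·5 = 15 = 2·7 + 1), so t ≡ 5·0 = 0 ≡ 0 (mod 7).
    Then x = 16 + 20·0 = 16, valid modulo lcm(20, 14) = 140: x ≡ 16 (mod 140).
  Combine with x ≡ 6 (mod 10): gcd(140, 10) = 10; 6 - 16 = -10, which IS divisible by 10, so compatible.
    Write x = 16 + 140·t and substitute into x ≡ 6 (mod 10): 140·t ≡ 6 − 16 = -10 (mod 10).
    Divide the congruence (and modulus) by g = 10: 14·t ≡ -1 (mod 1).
    Modulo 1 every t works; take t = 0.
    Then x = 16 + 140·0 = 16, valid modulo lcm(140, 10) = 140: x ≡ 16 (mod 140).
Verify: 16 mod 20 = 16, 16 mod 14 = 2, 16 mod 10 = 6.

x ≡ 16 (mod 140).


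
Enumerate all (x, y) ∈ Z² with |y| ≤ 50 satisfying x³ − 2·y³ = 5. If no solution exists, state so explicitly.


The equation is x³ - 2y³ = 5. For fixed y, x³ = 2·y³ + 5, so a solution requires the RHS to be a perfect cube.
Strategy: iterate y from -50 to 50, compute RHS = 2·y³ + 5, and check whether it is a (positive or negative) perfect cube.
Check small values of y:
  y = 0: RHS = 5 is not a perfect cube.
  y = 1: RHS = 7 is not a perfect cube.
  y = -1: RHS = 3 is not a perfect cube.
  y = 2: RHS = 21 is not a perfect cube.
  y = -2: RHS = -11 is not a perfect cube.
  y = 3: RHS = 59 is not a perfect cube.
  y = -3: RHS = -49 is not a perfect cube.
Continuing the search up to |y| = 50 finds no solutions either.
No (x, y) in the scanned range satisfies the equation.

No integer solutions with |y| ≤ 50.


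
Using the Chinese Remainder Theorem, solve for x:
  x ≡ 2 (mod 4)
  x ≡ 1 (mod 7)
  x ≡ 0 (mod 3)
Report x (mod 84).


Moduli 4, 7, 3 are pairwise coprime; by CRT there is a unique solution modulo M = 4 · 7 · 3 = 84.
Solve pairwise, accumulating the modulus:
  Start with x ≡ 2 (mod 4).
  Combine with x ≡ 1 (mod 7): since gcd(4, 7) = 1, we get a unique residue mod 28.
    Write x = 2 + 4·t and substitute into x ≡ 1 (mod 7): 4·t ≡ 1 − 2 = -1 (mod 7).
    Reduce coefficients mod 7: 4·t ≡ 6 (mod 7).
    The inverse of 4 mod 7 is 2 (since 4·2 = 8 = 1·7 + 1), so t ≡ 2·6 = 12 ≡ 5 (mod 7).
    Then x = 2 + 4·5 = 22, valid modulo lcm(4, 7) = 28: x ≡ 22 (mod 28).
  Combine with x ≡ 0 (mod 3): since gcd(28, 3) = 1, we get a unique residue mod 84.
    Write x = 22 + 28·t and substitute into x ≡ 0 (mod 3): 28·t ≡ 0 − 22 = -22 (mod 3).
    Reduce coefficients mod 3: 1·t ≡ 2 (mod 3).
    So t ≡ 2 (mod 3).
    Then x = 22 + 28·2 = 78, valid modulo lcm(28, 3) = 84: x ≡ 78 (mod 84).
Verify: 78 mod 4 = 2 ✓, 78 mod 7 = 1 ✓, 78 mod 3 = 0 ✓.

x ≡ 78 (mod 84).


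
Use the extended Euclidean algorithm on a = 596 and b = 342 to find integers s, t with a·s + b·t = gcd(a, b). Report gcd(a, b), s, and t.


Euclidean algorithm on (596, 342) — divide until remainder is 0:
  596 = 1 · 342 + 254
  342 = 1 · 254 + 88
  254 = 2 · 88 + 78
  88 = 1 · 78 + 10
  78 = 7 · 10 + 8
  10 = 1 · 8 + 2
  8 = 4 · 2 + 0
gcd(596, 342) = 2.
Track Bezout coefficients alongside the remainders: start with r₀ = 596 = a·1 + b·0 (s = 1, t = 0) and r₁ = 342 = a·0 + b·1 (s = 0, t = 1); each new remainder r_{k+1} = r_{k-1} − q_k·r_k inherits s_{k+1} = s_{k-1} − q_k·s_k, t_{k+1} = t_{k-1} − q_k·t_k, so r_k = a·s_k + b·t_k at every step:
  q = 1: r = 254, s = 1 − 1·0 = 1, t = 0 − 1·1 = -1  (check: 596·1 + 342·(-1) = 254)
  q = 1: r = 88, s = 0 − 1·1 = -1, t = 1 − 1·(-1) = 2  (check: 596·(-1) + 342·2 = 88)
  q = 2: r = 78, s = 1 − 2·(-1) = 3, t = -1 − 2·2 = -5  (check: 596·3 + 342·(-5) = 78)
  q = 1: r = 10, s = -1 − 1·3 = -4, t = 2 − 1·(-5) = 7  (check: 596·(-4) + 342·7 = 10)
  q = 7: r = 8, s = 3 − 7·(-4) = 31, t = -5 − 7·7 = -54  (check: 596·31 + 342·(-54) = 8)
  q = 1: r = 2, s = -4 − 1·31 = -35, t = 7 − 1·(-54) = 61  (check: 596·(-35) + 342·61 = 2)
The row with r = 2 (the gcd) gives the Bezout coefficients s = -35, t = 61.
Result: 596 · (-35) + 342 · (61) = 2.

gcd(596, 342) = 2; s = -35, t = 61 (check: 596·(-35) + 342·61 = 2).


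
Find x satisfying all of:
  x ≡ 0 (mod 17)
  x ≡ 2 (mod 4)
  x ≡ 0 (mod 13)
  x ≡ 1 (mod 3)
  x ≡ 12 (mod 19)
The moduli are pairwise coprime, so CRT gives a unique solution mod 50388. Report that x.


Product of moduli M = 17 · 4 · 13 · 3 · 19 = 50388.
Merge one congruence at a time:
  Start: x ≡ 0 (mod 17).
  Combine with x ≡ 2 (mod 4); new modulus lcm = 68.
    Write x = 0 + 17·t and substitute into x ≡ 2 (mod 4): 17·t ≡ 2 − 0 = 2 (mod 4).
    Reduce coefficients mod 4: 1·t ≡ 2 (mod 4).
    So t ≡ 2 (mod 4).
    Then x = 0 + 17·2 = 34, valid modulo lcm(17, 4) = 68: x ≡ 34 (mod 68).
  Combine with x ≡ 0 (mod 13); new modulus lcm = 884.
    Write x = 34 + 68·t and substitute into x ≡ 0 (mod 13): 68·t ≡ 0 − 34 = -34 (mod 13).
    Reduce coefficients mod 13: 3·t ≡ 5 (mod 13).
    The inverse of 3 mod 13 is 9 (since 3·9 = 27 = 2·13 + 1), so t ≡ 9·5 = 45 ≡ 6 (mod 13).
    Then x = 34 + 68·6 = 442, valid modulo lcm(68, 13) = 884: x ≡ 442 (mod 884).
  Combine with x ≡ 1 (mod 3); new modulus lcm = 2652.
    Write x = 442 + 884·t and substitute into x ≡ 1 (mod 3): 884·t ≡ 1 − 442 = -441 (mod 3).
    Reduce coefficients mod 3: 2·t ≡ 0 (mod 3).
    The inverse of 2 mod 3 is 2 (since 2·2 = 4 = 1·3 + 1), so t ≡ 2·0 = 0 ≡ 0 (mod 3).
    Then x = 442 + 884·0 = 442, valid modulo lcm(884, 3) = 2652: x ≡ 442 (mod 2652).
  Combine with x ≡ 12 (mod 19); new modulus lcm = 50388.
    Write x = 442 + 2652·t and substitute into x ≡ 12 (mod 19): 2652·t ≡ 12 − 442 = -430 (mod 19).
    Reduce coefficients mod 19: 11·t ≡ 7 (mod 19).
    The inverse of 11 mod 19 is 7 (since 11·7 = 77 = 4·19 + 1), so t ≡ 7·7 = 49 ≡ 11 (mod 19).
    Then x = 442 + 2652·11 = 29614, valid modulo lcm(2652, 19) = 50388: x ≡ 29614 (mod 50388).
Verify against each original: 29614 mod 17 = 0, 29614 mod 4 = 2, 29614 mod 13 = 0, 29614 mod 3 = 1, 29614 mod 19 = 12.

x ≡ 29614 (mod 50388).


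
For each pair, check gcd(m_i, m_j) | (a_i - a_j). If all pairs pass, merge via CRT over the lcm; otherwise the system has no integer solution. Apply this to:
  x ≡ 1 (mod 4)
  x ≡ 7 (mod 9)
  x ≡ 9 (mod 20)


Moduli 4, 9, 20 are not pairwise coprime, so CRT works modulo lcm(m_i) when all pairwise compatibility conditions hold.
Pairwise compatibility: gcd(m_i, m_j) must divide a_i - a_j for every pair.
Merge one congruence at a time:
  Start: x ≡ 1 (mod 4).
  Combine with x ≡ 7 (mod 9): gcd(4, 9) = 1; 7 - 1 = 6, which IS divisible by 1, so compatible.
    Write x = 1 + 4·t and substitute into x ≡ 7 (mod 9): 4·t ≡ 7 − 1 = 6 (mod 9).
    The inverse of 4 mod 9 is 7 (since 4·7 = 28 = 3·9 + 1), so t ≡ 7·6 = 42 ≡ 6 (mod 9).
    Then x = 1 + 4·6 = 25, valid modulo lcm(4, 9) = 36: x ≡ 25 (mod 36).
  Combine with x ≡ 9 (mod 20): gcd(36, 20) = 4; 9 - 25 = -16, which IS divisible by 4, so compatible.
    Write x = 25 + 36·t and substitute into x ≡ 9 (mod 20): 36·t ≡ 9 − 25 = -16 (mod 20).
    Divide the congruence (and modulus) by g = 4: 9·t ≡ -4 (mod 5).
    Reduce coefficients mod 5: 4·t ≡ 1 (mod 5).
    The inverse of 4 mod 5 is 4 (since 4·4 = 16 = 3·5 + 1), so t ≡ 4·1 = 4 ≡ 4 (mod 5).
    Then x = 25 + 36·4 = 169, valid modulo lcm(36, 20) = 180: x ≡ 169 (mod 180).
Verify: 169 mod 4 = 1, 169 mod 9 = 7, 169 mod 20 = 9.

x ≡ 169 (mod 180).


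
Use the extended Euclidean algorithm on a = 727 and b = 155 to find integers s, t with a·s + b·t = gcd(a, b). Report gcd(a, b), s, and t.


Euclidean algorithm on (727, 155) — divide until remainder is 0:
  727 = 4 · 155 + 107
  155 = 1 · 107 + 48
  107 = 2 · 48 + 11
  48 = 4 · 11 + 4
  11 = 2 · 4 + 3
  4 = 1 · 3 + 1
  3 = 3 · 1 + 0
gcd(727, 155) = 1.
Track Bezout coefficients alongside the remainders: start with r₀ = 727 = a·1 + b·0 (s = 1, t = 0) and r₁ = 155 = a·0 + b·1 (s = 0, t = 1); each new remainder r_{k+1} = r_{k-1} − q_k·r_k inherits s_{k+1} = s_{k-1} − q_k·s_k, t_{k+1} = t_{k-1} − q_k·t_k, so r_k = a·s_k + b·t_k at every step:
  q = 4: r = 107, s = 1 − 4·0 = 1, t = 0 − 4·1 = -4  (check: 727·1 + 155·(-4) = 107)
  q = 1: r = 48, s = 0 − 1·1 = -1, t = 1 − 1·(-4) = 5  (check: 727·(-1) + 155·5 = 48)
  q = 2: r = 11, s = 1 − 2·(-1) = 3, t = -4 − 2·5 = -14  (check: 727·3 + 155·(-14) = 11)
  q = 4: r = 4, s = -1 − 4·3 = -13, t = 5 − 4·(-14) = 61  (check: 727·(-13) + 155·61 = 4)
  q = 2: r = 3, s = 3 − 2·(-13) = 29, t = -14 − 2·61 = -136  (check: 727·29 + 155·(-136) = 3)
  q = 1: r = 1, s = -13 − 1·29 = -42, t = 61 − 1·(-136) = 197  (check: 727·(-42) + 155·197 = 1)
The row with r = 1 (the gcd) gives the Bezout coefficients s = -42, t = 197.
Result: 727 · (-42) + 155 · (197) = 1.

gcd(727, 155) = 1; s = -42, t = 197 (check: 727·(-42) + 155·197 = 1).


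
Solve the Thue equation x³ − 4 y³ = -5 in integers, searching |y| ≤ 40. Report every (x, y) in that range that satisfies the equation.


The equation is x³ - 4y³ = -5. For fixed y, x³ = 4·y³ − 5, so a solution requires the RHS to be a perfect cube.
Strategy: iterate y from -40 to 40, compute RHS = 4·y³ − 5, and check whether it is a (positive or negative) perfect cube.
Check small values of y:
  y = 0: RHS = -5 is not a perfect cube.
  y = 1: RHS = -1 = (-1)³ ⇒ x = -1 works.
  y = -1: RHS = -9 is not a perfect cube.
  y = 2: RHS = 27 = (3)³ ⇒ x = 3 works.
  y = -2: RHS = -37 is not a perfect cube.
  y = 3: RHS = 103 is not a perfect cube.
  y = -3: RHS = -113 is not a perfect cube.
Continuing the search up to |y| = 40 finds no further solutions beyond those listed.
Collected solutions: (-1, 1), (3, 2).

Solutions (with |y| ≤ 40): (-1, 1), (3, 2).


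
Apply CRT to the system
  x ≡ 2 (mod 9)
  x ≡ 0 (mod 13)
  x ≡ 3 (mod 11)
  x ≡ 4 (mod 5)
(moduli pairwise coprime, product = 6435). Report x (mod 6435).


Product of moduli M = 9 · 13 · 11 · 5 = 6435.
Merge one congruence at a time:
  Start: x ≡ 2 (mod 9).
  Combine with x ≡ 0 (mod 13); new modulus lcm = 117.
    Write x = 2 + 9·t and substitute into x ≡ 0 (mod 13): 9·t ≡ 0 − 2 = -2 (mod 13).
    Reduce coefficients mod 13: 9·t ≡ 11 (mod 13).
    The inverse of 9 mod 13 is 3 (since 9·3 = 27 = 2·13 + 1), so t ≡ 3·11 = 33 ≡ 7 (mod 13).
    Then x = 2 + 9·7 = 65, valid modulo lcm(9, 13) = 117: x ≡ 65 (mod 117).
  Combine with x ≡ 3 (mod 11); new modulus lcm = 1287.
    Write x = 65 + 117·t and substitute into x ≡ 3 (mod 11): 117·t ≡ 3 − 65 = -62 (mod 11).
    Reduce coefficients mod 11: 7·t ≡ 4 (mod 11).
    The inverse of 7 mod 11 is 8 (since 7·8 = 56 = 5·11 + 1), so t ≡ 8·4 = 32 ≡ 10 (mod 11).
    Then x = 65 + 117·10 = 1235, valid modulo lcm(117, 11) = 1287: x ≡ 1235 (mod 1287).
  Combine with x ≡ 4 (mod 5); new modulus lcm = 6435.
    Write x = 1235 + 1287·t and substitute into x ≡ 4 (mod 5): 1287·t ≡ 4 − 1235 = -1231 (mod 5).
    Reduce coefficients mod 5: 2·t ≡ 4 (mod 5).
    The inverse of 2 mod 5 is 3 (since 2·3 = 6 = 1·5 + 1), so t ≡ 3·4 = 12 ≡ 2 (mod 5).
    Then x = 1235 + 1287·2 = 3809, valid modulo lcm(1287, 5) = 6435: x ≡ 3809 (mod 6435).
Verify against each original: 3809 mod 9 = 2, 3809 mod 13 = 0, 3809 mod 11 = 3, 3809 mod 5 = 4.

x ≡ 3809 (mod 6435).


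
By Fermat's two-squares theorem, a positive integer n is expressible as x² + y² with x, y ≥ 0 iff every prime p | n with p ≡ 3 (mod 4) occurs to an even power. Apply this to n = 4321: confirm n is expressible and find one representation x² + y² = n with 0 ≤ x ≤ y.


Step 1: Factor n = 4321 = 29 · 149.
Step 2: Check the mod-4 condition on each prime factor: 29 ≡ 1 (mod 4), exponent 1; 149 ≡ 1 (mod 4), exponent 1.
All primes ≡ 3 (mod 4) appear to even exponent (or don't appear), so by the two-squares theorem n IS expressible as a sum of two squares.
Step 3: Build a representation. Here n = 29 · 149 is a product of primes ≡ 1 (mod 4). Each prime p ≡ 1 (mod 4) is itself a sum of two squares; find a² by testing p − a² for a perfect square:
  29: 29 − 1² = 28, 29 − 2² = 25 = 5² ⇒ 29 = 2² + 5².
  149: 149 − 1² = 148, 149 − 2² = 145, 149 − 3² = 140, 149 − 4² = 133, 149 − 5² = 124, 149 − 6² = 113, 149 − 7² = 100 = 10² ⇒ 149 = 7² + 10².
  Combine using the Brahmagupta–Fibonacci identity (a² + b²)(c² + d²) = (ac − bd)² + (ad + bc)² = (ac + bd)² + (ad − bc)²:
  29 · 149 = 4321: from (2² + 5²)(7² + 10²), take (2·7 − 5·10, 2·10 + 5·7) = (14 − 50, 20 + 35) = (-36, 55); dropping signs (only squares matter) gives (36, 55); check 36² + 55² = 1296 + 3025 = 4321 ✓.
Step 4: Order so x ≤ y and verify: 36² + 55² = 1296 + 3025 = 4321 = n. ✓

n = 4321 = 36² + 55² (one valid representation with x ≤ y).


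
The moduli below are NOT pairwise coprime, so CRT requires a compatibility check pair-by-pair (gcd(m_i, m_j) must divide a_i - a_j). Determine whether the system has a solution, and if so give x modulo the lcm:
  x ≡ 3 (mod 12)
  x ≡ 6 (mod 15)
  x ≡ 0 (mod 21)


Moduli 12, 15, 21 are not pairwise coprime, so CRT works modulo lcm(m_i) when all pairwise compatibility conditions hold.
Pairwise compatibility: gcd(m_i, m_j) must divide a_i - a_j for every pair.
Merge one congruence at a time:
  Start: x ≡ 3 (mod 12).
  Combine with x ≡ 6 (mod 15): gcd(12, 15) = 3; 6 - 3 = 3, which IS divisible by 3, so compatible.
    Write x = 3 + 12·t and substitute into x ≡ 6 (mod 15): 12·t ≡ 6 − 3 = 3 (mod 15).
    Divide the congruence (and modulus) by g = 3: 4·t ≡ 1 (mod 5).
    The inverse of 4 mod 5 is 4 (since 4·4 = 16 = 3·5 + 1), so t ≡ 4·1 = 4 ≡ 4 (mod 5).
    Then x = 3 + 12·4 = 51, valid modulo lcm(12, 15) = 60: x ≡ 51 (mod 60).
  Combine with x ≡ 0 (mod 21): gcd(60, 21) = 3; 0 - 51 = -51, which IS divisible by 3, so compatible.
    Write x = 51 + 60·t and substitute into x ≡ 0 (mod 21): 60·t ≡ 0 − 51 = -51 (mod 21).
    Divide the congruence (and modulus) by g = 3: 20·t ≡ -17 (mod 7).
    Reduce coefficients mod 7: 6·t ≡ 4 (mod 7).
    The inverse of 6 mod 7 is 6 (since 6·6 = 36 = 5·7 + 1), so t ≡ 6·4 = 24 ≡ 3 (mod 7).
    Then x = 51 + 60·3 = 231, valid modulo lcm(60, 21) = 420: x ≡ 231 (mod 420).
Verify: 231 mod 12 = 3, 231 mod 15 = 6, 231 mod 21 = 0.

x ≡ 231 (mod 420).


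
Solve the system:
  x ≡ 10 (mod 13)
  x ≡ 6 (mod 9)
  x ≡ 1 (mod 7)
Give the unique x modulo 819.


Moduli 13, 9, 7 are pairwise coprime; by CRT there is a unique solution modulo M = 13 · 9 · 7 = 819.
Solve pairwise, accumulating the modulus:
  Start with x ≡ 10 (mod 13).
  Combine with x ≡ 6 (mod 9): since gcd(13, 9) = 1, we get a unique residue mod 117.
    Write x = 10 + 13·t and substitute into x ≡ 6 (mod 9): 13·t ≡ 6 − 10 = -4 (mod 9).
    Reduce coefficients mod 9: 4·t ≡ 5 (mod 9).
    The inverse of 4 mod 9 is 7 (since 4·7 = 28 = 3·9 + 1), so t ≡ 7·5 = 35 ≡ 8 (mod 9).
    Then x = 10 + 13·8 = 114, valid modulo lcm(13, 9) = 117: x ≡ 114 (mod 117).
  Combine with x ≡ 1 (mod 7): since gcd(117, 7) = 1, we get a unique residue mod 819.
    Write x = 114 + 117·t and substitute into x ≡ 1 (mod 7): 117·t ≡ 1 − 114 = -113 (mod 7).
    Reduce coefficients mod 7: 5·t ≡ 6 (mod 7).
    The inverse of 5 mod 7 is 3 (since 5·3 = 15 = 2·7 + 1), so t ≡ 3·6 = 18 ≡ 4 (mod 7).
    Then x = 114 + 117·4 = 582, valid modulo lcm(117, 7) = 819: x ≡ 582 (mod 819).
Verify: 582 mod 13 = 10 ✓, 582 mod 9 = 6 ✓, 582 mod 7 = 1 ✓.

x ≡ 582 (mod 819).


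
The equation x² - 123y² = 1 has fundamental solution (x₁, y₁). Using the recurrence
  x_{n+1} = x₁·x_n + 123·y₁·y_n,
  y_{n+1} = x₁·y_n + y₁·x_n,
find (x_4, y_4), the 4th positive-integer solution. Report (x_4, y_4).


Step 1: Find the fundamental solution (x₁, y₁) of x² - 123y² = 1.
  Expand √123 as a continued fraction. a₀ = ⌊√123⌋ = 11; iterate m_{k+1} = d_k·a_k − m_k, d_{k+1} = (123 − m_{k+1}²)/d_k, a_{k+1} = ⌊(a₀ + m_{k+1})/d_{k+1}⌋ (starting m₀ = 0, d₀ = 1), with convergents p_k = a_k·p_{k-1} + p_{k-2}, q_k = a_k·q_{k-1} + q_{k-2} (p₋₁ = 1, q₋₁ = 0):
  k = 0: a₀ = 11; p₀/q₀ = 11/1; p₀² − 123·q₀² = 121 − 123 = -2.
  k = 1: m = 11, d = 2, a = ⌊(11 + 11)/2⌋ = 11; p/q = (11·11 + 1)/(11·1 + 0) = 122/11; p² − 123·q² = 14884 − 14883 = 1.
  The first convergent with p² − 123·q² = 1 gives the fundamental solution (x₁, y₁) = (122, 11).
Step 2: Apply the recurrence (x_{n+1}, y_{n+1}) = (x₁x_n + 123y₁y_n, x₁y_n + y₁x_n) repeatedly.
  From (x_1, y_1) = (122, 11): x_2 = 122·122 + 123·11·11 = 29767; y_2 = 122·11 + 11·122 = 2684.
  From (x_2, y_2) = (29767, 2684): x_3 = 122·29767 + 123·11·2684 = 7263026; y_3 = 122·2684 + 11·29767 = 654885.
  From (x_3, y_3) = (7263026, 654885): x_4 = 122·7263026 + 123·11·654885 = 1772148577; y_4 = 122·654885 + 11·7263026 = 159789256.
Step 3: Verify x_4² - 123·y_4² = 3140510578963124929 - 3140510578963124928 = 1 (should be 1). ✓

(x_1, y_1) = (122, 11); (x_4, y_4) = (1772148577, 159789256).


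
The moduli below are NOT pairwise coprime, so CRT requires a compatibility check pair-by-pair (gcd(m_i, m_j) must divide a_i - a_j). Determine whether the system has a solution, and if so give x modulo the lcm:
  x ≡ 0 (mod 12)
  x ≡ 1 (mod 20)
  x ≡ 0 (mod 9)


Moduli 12, 20, 9 are not pairwise coprime, so CRT works modulo lcm(m_i) when all pairwise compatibility conditions hold.
Pairwise compatibility: gcd(m_i, m_j) must divide a_i - a_j for every pair.
Merge one congruence at a time:
  Start: x ≡ 0 (mod 12).
  Combine with x ≡ 1 (mod 20): gcd(12, 20) = 4, and 1 - 0 = 1 is NOT divisible by 4.
    ⇒ system is inconsistent (no integer solution).

No solution (the system is inconsistent).


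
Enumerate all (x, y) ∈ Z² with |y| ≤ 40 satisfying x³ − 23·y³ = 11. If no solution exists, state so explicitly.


The equation is x³ - 23y³ = 11. For fixed y, x³ = 23·y³ + 11, so a solution requires the RHS to be a perfect cube.
Strategy: iterate y from -40 to 40, compute RHS = 23·y³ + 11, and check whether it is a (positive or negative) perfect cube.
Check small values of y:
  y = 0: RHS = 11 is not a perfect cube.
  y = 1: RHS = 34 is not a perfect cube.
  y = -1: RHS = -12 is not a perfect cube.
  y = 2: RHS = 195 is not a perfect cube.
  y = -2: RHS = -173 is not a perfect cube.
  y = 3: RHS = 632 is not a perfect cube.
  y = -3: RHS = -610 is not a perfect cube.
Continuing the search up to |y| = 40 finds no solutions either.
No (x, y) in the scanned range satisfies the equation.

No integer solutions with |y| ≤ 40.


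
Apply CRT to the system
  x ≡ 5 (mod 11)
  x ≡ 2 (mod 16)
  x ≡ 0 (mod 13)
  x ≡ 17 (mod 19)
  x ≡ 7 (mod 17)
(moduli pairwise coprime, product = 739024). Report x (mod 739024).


Product of moduli M = 11 · 16 · 13 · 19 · 17 = 739024.
Merge one congruence at a time:
  Start: x ≡ 5 (mod 11).
  Combine with x ≡ 2 (mod 16); new modulus lcm = 176.
    Write x = 5 + 11·t and substitute into x ≡ 2 (mod 16): 11·t ≡ 2 − 5 = -3 (mod 16).
    Reduce coefficients mod 16: 11·t ≡ 13 (mod 16).
    The inverse of 11 mod 16 is 3 (since 11·3 = 33 = 2·16 + 1), so t ≡ 3·13 = 39 ≡ 7 (mod 16).
    Then x = 5 + 11·7 = 82, valid modulo lcm(11, 16) = 176: x ≡ 82 (mod 176).
  Combine with x ≡ 0 (mod 13); new modulus lcm = 2288.
    Write x = 82 + 176·t and substitute into x ≡ 0 (mod 13): 176·t ≡ 0 − 82 = -82 (mod 13).
    Reduce coefficients mod 13: 7·t ≡ 9 (mod 13).
    The inverse of 7 mod 13 is 2 (since 7·2 = 14 = 1·13 + 1), so t ≡ 2·9 = 18 ≡ 5 (mod 13).
    Then x = 82 + 176·5 = 962, valid modulo lcm(176, 13) = 2288: x ≡ 962 (mod 2288).
  Combine with x ≡ 17 (mod 19); new modulus lcm = 43472.
    Write x = 962 + 2288·t and substitute into x ≡ 17 (mod 19): 2288·t ≡ 17 − 962 = -945 (mod 19).
    Reduce coefficients mod 19: 8·t ≡ 5 (mod 19).
    The inverse of 8 mod 19 is 12 (since 8·12 = 96 = 5·19 + 1), so t ≡ 12·5 = 60 ≡ 3 (mod 19).
    Then x = 962 + 2288·3 = 7826, valid modulo lcm(2288, 19) = 43472: x ≡ 7826 (mod 43472).
  Combine with x ≡ 7 (mod 17); new modulus lcm = 739024.
    Write x = 7826 + 43472·t and substitute into x ≡ 7 (mod 17): 43472·t ≡ 7 − 7826 = -7819 (mod 17).
    Reduce coefficients mod 17: 3·t ≡ 1 (mod 17).
    The inverse of 3 mod 17 is 6 (since 3·6 = 18 = 1·17 + 1), so t ≡ 6·1 = 6 ≡ 6 (mod 17).
    Then x = 7826 + 43472·6 = 268658, valid modulo lcm(43472, 17) = 739024: x ≡ 268658 (mod 739024).
Verify against each original: 268658 mod 11 = 5, 268658 mod 16 = 2, 268658 mod 13 = 0, 268658 mod 19 = 17, 268658 mod 17 = 7.

x ≡ 268658 (mod 739024).


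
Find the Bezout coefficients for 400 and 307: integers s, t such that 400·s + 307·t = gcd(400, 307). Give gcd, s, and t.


Euclidean algorithm on (400, 307) — divide until remainder is 0:
  400 = 1 · 307 + 93
  307 = 3 · 93 + 28
  93 = 3 · 28 + 9
  28 = 3 · 9 + 1
  9 = 9 · 1 + 0
gcd(400, 307) = 1.
Track Bezout coefficients alongside the remainders: start with r₀ = 400 = a·1 + b·0 (s = 1, t = 0) and r₁ = 307 = a·0 + b·1 (s = 0, t = 1); each new remainder r_{k+1} = r_{k-1} − q_k·r_k inherits s_{k+1} = s_{k-1} − q_k·s_k, t_{k+1} = t_{k-1} − q_k·t_k, so r_k = a·s_k + b·t_k at every step:
  q = 1: r = 93, s = 1 − 1·0 = 1, t = 0 − 1·1 = -1  (check: 400·1 + 307·(-1) = 93)
  q = 3: r = 28, s = 0 − 3·1 = -3, t = 1 − 3·(-1) = 4  (check: 400·(-3) + 307·4 = 28)
  q = 3: r = 9, s = 1 − 3·(-3) = 10, t = -1 − 3·4 = -13  (check: 400·10 + 307·(-13) = 9)
  q = 3: r = 1, s = -3 − 3·10 = -33, t = 4 − 3·(-13) = 43  (check: 400·(-33) + 307·43 = 1)
The row with r = 1 (the gcd) gives the Bezout coefficients s = -33, t = 43.
Result: 400 · (-33) + 307 · (43) = 1.

gcd(400, 307) = 1; s = -33, t = 43 (check: 400·(-33) + 307·43 = 1).


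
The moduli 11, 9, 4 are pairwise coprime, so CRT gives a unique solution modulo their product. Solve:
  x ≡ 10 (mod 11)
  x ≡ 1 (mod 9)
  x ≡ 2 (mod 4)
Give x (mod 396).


Moduli 11, 9, 4 are pairwise coprime; by CRT there is a unique solution modulo M = 11 · 9 · 4 = 396.
Solve pairwise, accumulating the modulus:
  Start with x ≡ 10 (mod 11).
  Combine with x ≡ 1 (mod 9): since gcd(11, 9) = 1, we get a unique residue mod 99.
    Write x = 10 + 11·t and substitute into x ≡ 1 (mod 9): 11·t ≡ 1 − 10 = -9 (mod 9).
    Reduce coefficients mod 9: 2·t ≡ 0 (mod 9).
    The inverse of 2 mod 9 is 5 (since 2·5 = 10 = 1·9 + 1), so t ≡ 5·0 = 0 ≡ 0 (mod 9).
    Then x = 10 + 11·0 = 10, valid modulo lcm(11, 9) = 99: x ≡ 10 (mod 99).
  Combine with x ≡ 2 (mod 4): since gcd(99, 4) = 1, we get a unique residue mod 396.
    Write x = 10 + 99·t and substitute into x ≡ 2 (mod 4): 99·t ≡ 2 − 10 = -8 (mod 4).
    Reduce coefficients mod 4: 3·t ≡ 0 (mod 4).
    The inverse of 3 mod 4 is 3 (since 3·3 = 9 = 2·4 + 1), so t ≡ 3·0 = 0 ≡ 0 (mod 4).
    Then x = 10 + 99·0 = 10, valid modulo lcm(99, 4) = 396: x ≡ 10 (mod 396).
Verify: 10 mod 11 = 10 ✓, 10 mod 9 = 1 ✓, 10 mod 4 = 2 ✓.

x ≡ 10 (mod 396).


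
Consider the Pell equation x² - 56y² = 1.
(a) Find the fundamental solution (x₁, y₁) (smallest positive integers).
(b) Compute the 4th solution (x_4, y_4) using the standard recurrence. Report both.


Step 1: Find the fundamental solution (x₁, y₁) of x² - 56y² = 1.
  Expand √56 as a continued fraction. a₀ = ⌊√56⌋ = 7; iterate m_{k+1} = d_k·a_k − m_k, d_{k+1} = (56 − m_{k+1}²)/d_k, a_{k+1} = ⌊(a₀ + m_{k+1})/d_{k+1}⌋ (starting m₀ = 0, d₀ = 1), with convergents p_k = a_k·p_{k-1} + p_{k-2}, q_k = a_k·q_{k-1} + q_{k-2} (p₋₁ = 1, q₋₁ = 0):
  k = 0: a₀ = 7; p₀/q₀ = 7/1; p₀² − 56·q₀² = 49 − 56 = -7.
  k = 1: m = 7, d = 7, a = ⌊(7 + 7)/7⌋ = 2; p/q = (2·7 + 1)/(2·1 + 0) = 15/2; p² − 56·q² = 225 − 224 = 1.
  The first convergent with p² − 56·q² = 1 gives the fundamental solution (x₁, y₁) = (15, 2).
Step 2: Apply the recurrence (x_{n+1}, y_{n+1}) = (x₁x_n + 56y₁y_n, x₁y_n + y₁x_n) repeatedly.
  From (x_1, y_1) = (15, 2): x_2 = 15·15 + 56·2·2 = 449; y_2 = 15·2 + 2·15 = 60.
  From (x_2, y_2) = (449, 60): x_3 = 15·449 + 56·2·60 = 13455; y_3 = 15·60 + 2·449 = 1798.
  From (x_3, y_3) = (13455, 1798): x_4 = 15·13455 + 56·2·1798 = 403201; y_4 = 15·1798 + 2·13455 = 53880.
Step 3: Verify x_4² - 56·y_4² = 162571046401 - 162571046400 = 1 (should be 1). ✓

(x_1, y_1) = (15, 2); (x_4, y_4) = (403201, 53880).


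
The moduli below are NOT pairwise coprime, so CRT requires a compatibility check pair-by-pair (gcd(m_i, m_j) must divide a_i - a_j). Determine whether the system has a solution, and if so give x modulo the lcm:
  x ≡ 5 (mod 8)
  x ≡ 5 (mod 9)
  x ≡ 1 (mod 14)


Moduli 8, 9, 14 are not pairwise coprime, so CRT works modulo lcm(m_i) when all pairwise compatibility conditions hold.
Pairwise compatibility: gcd(m_i, m_j) must divide a_i - a_j for every pair.
Merge one congruence at a time:
  Start: x ≡ 5 (mod 8).
  Combine with x ≡ 5 (mod 9): gcd(8, 9) = 1; 5 - 5 = 0, which IS divisible by 1, so compatible.
    Write x = 5 + 8·t and substitute into x ≡ 5 (mod 9): 8·t ≡ 5 − 5 = 0 (mod 9).
    The inverse of 8 mod 9 is 8 (since 8·8 = 64 = 7·9 + 1), so t ≡ 8·0 = 0 ≡ 0 (mod 9).
    Then x = 5 + 8·0 = 5, valid modulo lcm(8, 9) = 72: x ≡ 5 (mod 72).
  Combine with x ≡ 1 (mod 14): gcd(72, 14) = 2; 1 - 5 = -4, which IS divisible by 2, so compatible.
    Write x = 5 + 72·t and substitute into x ≡ 1 (mod 14): 72·t ≡ 1 − 5 = -4 (mod 14).
    Divide the congruence (and modulus) by g = 2: 36·t ≡ -2 (mod 7).
    Reduce coefficients mod 7: 1·t ≡ 5 (mod 7).
    So t ≡ 5 (mod 7).
    Then x = 5 + 72·5 = 365, valid modulo lcm(72, 14) = 504: x ≡ 365 (mod 504).
Verify: 365 mod 8 = 5, 365 mod 9 = 5, 365 mod 14 = 1.

x ≡ 365 (mod 504).


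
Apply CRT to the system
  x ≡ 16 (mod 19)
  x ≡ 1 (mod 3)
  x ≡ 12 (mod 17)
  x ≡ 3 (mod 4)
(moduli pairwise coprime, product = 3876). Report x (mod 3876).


Product of moduli M = 19 · 3 · 17 · 4 = 3876.
Merge one congruence at a time:
  Start: x ≡ 16 (mod 19).
  Combine with x ≡ 1 (mod 3); new modulus lcm = 57.
    Write x = 16 + 19·t and substitute into x ≡ 1 (mod 3): 19·t ≡ 1 − 16 = -15 (mod 3).
    Reduce coefficients mod 3: 1·t ≡ 0 (mod 3).
    So t ≡ 0 (mod 3).
    Then x = 16 + 19·0 = 16, valid modulo lcm(19, 3) = 57: x ≡ 16 (mod 57).
  Combine with x ≡ 12 (mod 17); new modulus lcm = 969.
    Write x = 16 + 57·t and substitute into x ≡ 12 (mod 17): 57·t ≡ 12 − 16 = -4 (mod 17).
    Reduce coefficients mod 17: 6·t ≡ 13 (mod 17).
    The inverse of 6 mod 17 is 3 (since 6·3 = 18 = 1·17 + 1), so t ≡ 3·13 = 39 ≡ 5 (mod 17).
    Then x = 16 + 57·5 = 301, valid modulo lcm(57, 17) = 969: x ≡ 301 (mod 969).
  Combine with x ≡ 3 (mod 4); new modulus lcm = 3876.
    Write x = 301 + 969·t and substitute into x ≡ 3 (mod 4): 969·t ≡ 3 − 301 = -298 (mod 4).
    Reduce coefficients mod 4: 1·t ≡ 2 (mod 4).
    So t ≡ 2 (mod 4).
    Then x = 301 + 969·2 = 2239, valid modulo lcm(969, 4) = 3876: x ≡ 2239 (mod 3876).
Verify against each original: 2239 mod 19 = 16, 2239 mod 3 = 1, 2239 mod 17 = 12, 2239 mod 4 = 3.

x ≡ 2239 (mod 3876).


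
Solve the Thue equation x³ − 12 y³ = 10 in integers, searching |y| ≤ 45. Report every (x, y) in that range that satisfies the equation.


The equation is x³ - 12y³ = 10. For fixed y, x³ = 12·y³ + 10, so a solution requires the RHS to be a perfect cube.
Strategy: iterate y from -45 to 45, compute RHS = 12·y³ + 10, and check whether it is a (positive or negative) perfect cube.
Check small values of y:
  y = 0: RHS = 10 is not a perfect cube.
  y = 1: RHS = 22 is not a perfect cube.
  y = -1: RHS = -2 is not a perfect cube.
  y = 2: RHS = 106 is not a perfect cube.
  y = -2: RHS = -86 is not a perfect cube.
  y = 3: RHS = 334 is not a perfect cube.
  y = -3: RHS = -314 is not a perfect cube.
Continuing the search up to |y| = 45 finds no solutions either.
No (x, y) in the scanned range satisfies the equation.

No integer solutions with |y| ≤ 45.


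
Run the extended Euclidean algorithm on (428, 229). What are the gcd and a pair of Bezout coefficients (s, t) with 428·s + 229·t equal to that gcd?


Euclidean algorithm on (428, 229) — divide until remainder is 0:
  428 = 1 · 229 + 199
  229 = 1 · 199 + 30
  199 = 6 · 30 + 19
  30 = 1 · 19 + 11
  19 = 1 · 11 + 8
  11 = 1 · 8 + 3
  8 = 2 · 3 + 2
  3 = 1 · 2 + 1
  2 = 2 · 1 + 0
gcd(428, 229) = 1.
Track Bezout coefficients alongside the remainders: start with r₀ = 428 = a·1 + b·0 (s = 1, t = 0) and r₁ = 229 = a·0 + b·1 (s = 0, t = 1); each new remainder r_{k+1} = r_{k-1} − q_k·r_k inherits s_{k+1} = s_{k-1} − q_k·s_k, t_{k+1} = t_{k-1} − q_k·t_k, so r_k = a·s_k + b·t_k at every step:
  q = 1: r = 199, s = 1 − 1·0 = 1, t = 0 − 1·1 = -1  (check: 428·1 + 229·(-1) = 199)
  q = 1: r = 30, s = 0 − 1·1 = -1, t = 1 − 1·(-1) = 2  (check: 428·(-1) + 229·2 = 30)
  q = 6: r = 19, s = 1 − 6·(-1) = 7, t = -1 − 6·2 = -13  (check: 428·7 + 229·(-13) = 19)
  q = 1: r = 11, s = -1 − 1·7 = -8, t = 2 − 1·(-13) = 15  (check: 428·(-8) + 229·15 = 11)
  q = 1: r = 8, s = 7 − 1·(-8) = 15, t = -13 − 1·15 = -28  (check: 428·15 + 229·(-28) = 8)
  q = 1: r = 3, s = -8 − 1·15 = -23, t = 15 − 1·(-28) = 43  (check: 428·(-23) + 229·43 = 3)
  q = 2: r = 2, s = 15 − 2·(-23) = 61, t = -28 − 2·43 = -114  (check: 428·61 + 229·(-114) = 2)
  q = 1: r = 1, s = -23 − 1·61 = -84, t = 43 − 1·(-114) = 157  (check: 428·(-84) + 229·157 = 1)
The row with r = 1 (the gcd) gives the Bezout coefficients s = -84, t = 157.
Result: 428 · (-84) + 229 · (157) = 1.

gcd(428, 229) = 1; s = -84, t = 157 (check: 428·(-84) + 229·157 = 1).


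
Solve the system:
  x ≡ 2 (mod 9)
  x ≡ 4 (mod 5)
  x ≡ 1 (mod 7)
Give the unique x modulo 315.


Moduli 9, 5, 7 are pairwise coprime; by CRT there is a unique solution modulo M = 9 · 5 · 7 = 315.
Solve pairwise, accumulating the modulus:
  Start with x ≡ 2 (mod 9).
  Combine with x ≡ 4 (mod 5): since gcd(9, 5) = 1, we get a unique residue mod 45.
    Write x = 2 + 9·t and substitute into x ≡ 4 (mod 5): 9·t ≡ 4 − 2 = 2 (mod 5).
    Reduce coefficients mod 5: 4·t ≡ 2 (mod 5).
    The inverse of 4 mod 5 is 4 (since 4·4 = 16 = 3·5 + 1), so t ≡ 4·2 = 8 ≡ 3 (mod 5).
    Then x = 2 + 9·3 = 29, valid modulo lcm(9, 5) = 45: x ≡ 29 (mod 45).
  Combine with x ≡ 1 (mod 7): since gcd(45, 7) = 1, we get a unique residue mod 315.
    Write x = 29 + 45·t and substitute into x ≡ 1 (mod 7): 45·t ≡ 1 − 29 = -28 (mod 7).
    Reduce coefficients mod 7: 3·t ≡ 0 (mod 7).
    The inverse of 3 mod 7 is 5 (since 3·5 = 15 = 2·7 + 1), so t ≡ 5·0 = 0 ≡ 0 (mod 7).
    Then x = 29 + 45·0 = 29, valid modulo lcm(45, 7) = 315: x ≡ 29 (mod 315).
Verify: 29 mod 9 = 2 ✓, 29 mod 5 = 4 ✓, 29 mod 7 = 1 ✓.

x ≡ 29 (mod 315).
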